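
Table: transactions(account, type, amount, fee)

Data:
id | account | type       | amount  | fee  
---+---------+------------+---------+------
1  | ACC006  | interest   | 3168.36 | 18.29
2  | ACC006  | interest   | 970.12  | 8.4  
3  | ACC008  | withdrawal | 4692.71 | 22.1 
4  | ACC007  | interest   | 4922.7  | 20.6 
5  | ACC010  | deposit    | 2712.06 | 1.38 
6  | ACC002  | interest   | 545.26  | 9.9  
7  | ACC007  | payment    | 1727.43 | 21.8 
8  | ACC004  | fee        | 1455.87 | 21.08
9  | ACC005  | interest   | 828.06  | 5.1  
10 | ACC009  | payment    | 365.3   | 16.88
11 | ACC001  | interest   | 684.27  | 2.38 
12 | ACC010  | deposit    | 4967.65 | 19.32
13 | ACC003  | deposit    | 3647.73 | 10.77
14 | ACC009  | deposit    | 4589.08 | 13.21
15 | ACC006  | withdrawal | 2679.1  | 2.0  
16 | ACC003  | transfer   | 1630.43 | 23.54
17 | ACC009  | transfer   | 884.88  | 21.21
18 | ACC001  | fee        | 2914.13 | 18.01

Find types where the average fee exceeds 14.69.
SELECT type, AVG(fee)
FROM transactions
GROUP BY type
HAVING AVG(fee) > 14.69

Result:
  fee: avg=19.55
  payment: avg=19.34
  transfer: avg=22.38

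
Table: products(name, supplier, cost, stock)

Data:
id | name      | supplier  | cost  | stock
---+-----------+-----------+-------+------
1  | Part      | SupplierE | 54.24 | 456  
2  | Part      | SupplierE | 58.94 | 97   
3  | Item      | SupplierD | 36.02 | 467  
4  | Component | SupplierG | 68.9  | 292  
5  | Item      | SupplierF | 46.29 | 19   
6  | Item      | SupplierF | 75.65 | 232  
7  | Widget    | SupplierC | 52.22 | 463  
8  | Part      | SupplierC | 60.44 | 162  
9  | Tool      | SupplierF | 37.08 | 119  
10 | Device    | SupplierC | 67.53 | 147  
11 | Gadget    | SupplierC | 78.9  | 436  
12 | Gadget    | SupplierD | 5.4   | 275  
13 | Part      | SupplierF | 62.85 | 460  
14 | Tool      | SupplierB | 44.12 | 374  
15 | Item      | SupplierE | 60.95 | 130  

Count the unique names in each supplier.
SELECT supplier, COUNT(DISTINCT name)
FROM products
GROUP BY supplier

Result:
  SupplierB: 1 distinct
  SupplierC: 4 distinct
  SupplierD: 2 distinct
  SupplierE: 2 distinct
  SupplierF: 3 distinct
  SupplierG: 1 distinct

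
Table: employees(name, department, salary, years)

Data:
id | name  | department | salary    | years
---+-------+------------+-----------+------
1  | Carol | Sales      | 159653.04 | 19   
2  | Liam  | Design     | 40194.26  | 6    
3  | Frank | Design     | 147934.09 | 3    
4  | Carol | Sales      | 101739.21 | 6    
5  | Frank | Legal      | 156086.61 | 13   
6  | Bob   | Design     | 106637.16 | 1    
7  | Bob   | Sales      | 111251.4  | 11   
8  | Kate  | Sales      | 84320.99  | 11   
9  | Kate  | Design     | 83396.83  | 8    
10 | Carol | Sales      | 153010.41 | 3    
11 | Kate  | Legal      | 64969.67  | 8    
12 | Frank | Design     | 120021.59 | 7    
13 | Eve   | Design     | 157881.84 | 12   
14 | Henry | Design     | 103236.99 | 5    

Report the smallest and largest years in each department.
SELECT department, MIN(years), MAX(years)
FROM employees
GROUP BY department

Result:
  Design: min=1, max=12
  Legal: min=8, max=13
  Sales: min=3, max=19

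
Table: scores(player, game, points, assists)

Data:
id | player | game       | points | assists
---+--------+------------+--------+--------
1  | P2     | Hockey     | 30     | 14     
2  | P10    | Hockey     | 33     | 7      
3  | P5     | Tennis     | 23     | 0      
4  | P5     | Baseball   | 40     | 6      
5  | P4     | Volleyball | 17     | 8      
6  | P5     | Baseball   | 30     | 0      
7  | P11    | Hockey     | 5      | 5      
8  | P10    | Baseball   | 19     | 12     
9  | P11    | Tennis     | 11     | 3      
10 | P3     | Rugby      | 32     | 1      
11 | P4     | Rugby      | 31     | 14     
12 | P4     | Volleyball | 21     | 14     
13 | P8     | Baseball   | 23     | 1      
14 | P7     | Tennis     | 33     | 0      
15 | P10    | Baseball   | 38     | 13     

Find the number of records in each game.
SELECT game, COUNT(*) as count
FROM scores
GROUP BY game

Result:
  Baseball: 5
  Hockey: 3
  Rugby: 2
  Tennis: 3
  Volleyball: 2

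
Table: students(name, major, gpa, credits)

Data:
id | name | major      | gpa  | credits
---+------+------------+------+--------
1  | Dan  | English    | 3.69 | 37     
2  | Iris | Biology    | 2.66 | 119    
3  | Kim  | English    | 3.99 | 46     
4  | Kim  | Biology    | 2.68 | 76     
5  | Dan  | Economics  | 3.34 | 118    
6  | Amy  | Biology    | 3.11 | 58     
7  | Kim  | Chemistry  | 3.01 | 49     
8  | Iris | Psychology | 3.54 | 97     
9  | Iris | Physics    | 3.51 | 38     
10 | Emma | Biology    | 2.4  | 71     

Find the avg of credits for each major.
SELECT major, AVG(credits) as result
FROM students
GROUP BY major

Result:
  Biology: 81.00
  Chemistry: 49.00
  Economics: 118.00
  English: 41.50
  Physics: 38.00
  Psychology: 97.00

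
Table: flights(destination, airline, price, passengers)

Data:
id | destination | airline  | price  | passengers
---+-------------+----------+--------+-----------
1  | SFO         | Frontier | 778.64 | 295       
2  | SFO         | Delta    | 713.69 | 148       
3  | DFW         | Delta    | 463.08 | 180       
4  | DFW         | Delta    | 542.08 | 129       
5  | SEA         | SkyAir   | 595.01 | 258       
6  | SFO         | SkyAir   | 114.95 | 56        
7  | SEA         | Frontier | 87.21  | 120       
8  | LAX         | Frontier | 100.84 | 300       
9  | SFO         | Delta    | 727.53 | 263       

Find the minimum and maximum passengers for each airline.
SELECT airline, MIN(passengers), MAX(passengers)
FROM flights
GROUP BY airline

Result:
  Delta: min=129, max=263
  Frontier: min=120, max=300
  SkyAir: min=56, max=258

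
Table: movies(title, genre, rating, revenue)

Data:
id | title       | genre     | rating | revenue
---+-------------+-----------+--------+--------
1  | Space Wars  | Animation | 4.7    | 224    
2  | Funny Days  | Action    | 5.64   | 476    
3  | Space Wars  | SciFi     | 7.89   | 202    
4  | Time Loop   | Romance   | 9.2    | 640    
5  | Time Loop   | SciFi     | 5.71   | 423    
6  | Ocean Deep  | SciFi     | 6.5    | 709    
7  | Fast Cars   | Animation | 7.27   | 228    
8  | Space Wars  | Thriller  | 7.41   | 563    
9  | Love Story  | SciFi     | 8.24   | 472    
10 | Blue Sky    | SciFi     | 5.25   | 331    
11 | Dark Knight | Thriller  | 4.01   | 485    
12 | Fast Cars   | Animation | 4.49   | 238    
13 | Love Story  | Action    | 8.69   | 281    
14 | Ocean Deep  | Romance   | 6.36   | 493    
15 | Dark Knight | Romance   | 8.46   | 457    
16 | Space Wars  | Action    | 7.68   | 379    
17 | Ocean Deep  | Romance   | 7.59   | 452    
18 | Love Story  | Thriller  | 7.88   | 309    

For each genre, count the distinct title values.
SELECT genre, COUNT(DISTINCT title)
FROM movies
GROUP BY genre

Result:
  Action: 3 distinct
  Animation: 2 distinct
  Romance: 3 distinct
  SciFi: 5 distinct
  Thriller: 3 distinct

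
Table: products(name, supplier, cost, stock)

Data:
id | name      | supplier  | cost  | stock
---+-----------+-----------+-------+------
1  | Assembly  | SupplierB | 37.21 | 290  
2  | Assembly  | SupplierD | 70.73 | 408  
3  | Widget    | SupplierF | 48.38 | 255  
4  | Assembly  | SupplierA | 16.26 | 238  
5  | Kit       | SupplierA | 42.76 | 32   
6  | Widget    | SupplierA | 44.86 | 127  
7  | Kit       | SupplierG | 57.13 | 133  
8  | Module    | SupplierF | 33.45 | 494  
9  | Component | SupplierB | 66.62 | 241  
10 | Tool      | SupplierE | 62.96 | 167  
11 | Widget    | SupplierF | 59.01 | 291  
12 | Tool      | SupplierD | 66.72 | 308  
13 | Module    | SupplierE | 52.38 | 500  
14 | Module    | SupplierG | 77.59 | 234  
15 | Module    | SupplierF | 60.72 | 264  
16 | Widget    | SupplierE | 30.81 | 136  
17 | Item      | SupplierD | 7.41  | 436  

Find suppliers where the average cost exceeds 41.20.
SELECT supplier, AVG(cost)
FROM products
GROUP BY supplier
HAVING AVG(cost) > 41.20

Result:
  SupplierB: avg=51.92
  SupplierD: avg=48.29
  SupplierE: avg=48.72
  SupplierF: avg=50.39
  SupplierG: avg=67.36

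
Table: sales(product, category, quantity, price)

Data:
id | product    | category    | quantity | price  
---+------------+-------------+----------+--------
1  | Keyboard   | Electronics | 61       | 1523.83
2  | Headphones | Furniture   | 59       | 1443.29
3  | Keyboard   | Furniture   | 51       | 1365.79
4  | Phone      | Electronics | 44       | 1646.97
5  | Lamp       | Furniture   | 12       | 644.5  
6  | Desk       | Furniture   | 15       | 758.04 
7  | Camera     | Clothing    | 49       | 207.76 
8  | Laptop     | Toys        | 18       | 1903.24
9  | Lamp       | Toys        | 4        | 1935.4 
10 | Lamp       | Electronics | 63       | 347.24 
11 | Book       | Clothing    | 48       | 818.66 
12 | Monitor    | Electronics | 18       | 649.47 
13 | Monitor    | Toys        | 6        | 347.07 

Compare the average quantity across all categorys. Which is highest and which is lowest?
SELECT category, AVG(quantity)
FROM sales
GROUP BY category
ORDER BY AVG(quantity)

All groups:
  Toys: 9.33
  Furniture: 34.25
  Electronics: 46.50
  Clothing: 48.50

Highest: Clothing (48.50)
Lowest: Toys (9.33)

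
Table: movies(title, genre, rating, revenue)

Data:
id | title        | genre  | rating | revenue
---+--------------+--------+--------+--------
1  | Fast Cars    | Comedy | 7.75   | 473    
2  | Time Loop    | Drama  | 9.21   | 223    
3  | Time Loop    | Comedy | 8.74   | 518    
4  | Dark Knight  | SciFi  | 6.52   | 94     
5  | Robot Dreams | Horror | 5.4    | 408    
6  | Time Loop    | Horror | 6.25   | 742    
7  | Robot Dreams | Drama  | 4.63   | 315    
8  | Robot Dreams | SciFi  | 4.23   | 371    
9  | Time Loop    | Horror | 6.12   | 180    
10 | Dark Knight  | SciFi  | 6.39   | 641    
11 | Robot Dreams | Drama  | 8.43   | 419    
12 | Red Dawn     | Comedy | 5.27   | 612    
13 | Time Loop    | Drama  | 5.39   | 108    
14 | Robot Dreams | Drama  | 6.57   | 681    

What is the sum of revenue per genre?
SELECT genre, SUM(revenue) as result
FROM movies
GROUP BY genre

Result:
  Comedy: 1603
  Drama: 1746
  Horror: 1330
  SciFi: 1106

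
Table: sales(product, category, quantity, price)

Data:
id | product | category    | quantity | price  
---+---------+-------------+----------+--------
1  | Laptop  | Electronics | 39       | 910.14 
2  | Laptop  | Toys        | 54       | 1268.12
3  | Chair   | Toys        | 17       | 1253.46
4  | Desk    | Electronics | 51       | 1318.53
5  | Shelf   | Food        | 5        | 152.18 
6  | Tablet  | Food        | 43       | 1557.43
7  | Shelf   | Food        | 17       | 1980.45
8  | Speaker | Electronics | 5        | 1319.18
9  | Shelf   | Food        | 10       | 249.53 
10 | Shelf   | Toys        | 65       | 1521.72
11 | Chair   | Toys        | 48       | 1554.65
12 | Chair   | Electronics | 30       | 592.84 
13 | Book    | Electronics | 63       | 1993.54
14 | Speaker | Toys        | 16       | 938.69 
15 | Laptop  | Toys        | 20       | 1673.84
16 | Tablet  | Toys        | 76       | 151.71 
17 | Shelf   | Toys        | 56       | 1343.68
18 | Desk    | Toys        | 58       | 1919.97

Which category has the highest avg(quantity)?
SELECT category, AVG(quantity) as val
FROM sales
GROUP BY category
ORDER BY val DESC
LIMIT 1

Result: Toys with avg(quantity) = 45.56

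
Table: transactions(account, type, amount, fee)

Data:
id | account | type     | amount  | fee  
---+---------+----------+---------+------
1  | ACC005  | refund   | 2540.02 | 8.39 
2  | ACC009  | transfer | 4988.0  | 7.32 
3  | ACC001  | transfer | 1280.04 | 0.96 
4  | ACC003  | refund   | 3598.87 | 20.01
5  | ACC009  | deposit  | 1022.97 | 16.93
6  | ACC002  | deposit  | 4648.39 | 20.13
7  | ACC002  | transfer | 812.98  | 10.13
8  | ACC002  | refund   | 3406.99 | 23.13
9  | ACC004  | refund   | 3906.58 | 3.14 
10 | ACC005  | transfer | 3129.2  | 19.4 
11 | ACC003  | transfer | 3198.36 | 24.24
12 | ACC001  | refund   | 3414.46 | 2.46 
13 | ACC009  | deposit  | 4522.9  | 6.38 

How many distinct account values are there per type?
SELECT type, COUNT(DISTINCT account)
FROM transactions
GROUP BY type

Result:
  deposit: 2 distinct
  refund: 5 distinct
  transfer: 5 distinct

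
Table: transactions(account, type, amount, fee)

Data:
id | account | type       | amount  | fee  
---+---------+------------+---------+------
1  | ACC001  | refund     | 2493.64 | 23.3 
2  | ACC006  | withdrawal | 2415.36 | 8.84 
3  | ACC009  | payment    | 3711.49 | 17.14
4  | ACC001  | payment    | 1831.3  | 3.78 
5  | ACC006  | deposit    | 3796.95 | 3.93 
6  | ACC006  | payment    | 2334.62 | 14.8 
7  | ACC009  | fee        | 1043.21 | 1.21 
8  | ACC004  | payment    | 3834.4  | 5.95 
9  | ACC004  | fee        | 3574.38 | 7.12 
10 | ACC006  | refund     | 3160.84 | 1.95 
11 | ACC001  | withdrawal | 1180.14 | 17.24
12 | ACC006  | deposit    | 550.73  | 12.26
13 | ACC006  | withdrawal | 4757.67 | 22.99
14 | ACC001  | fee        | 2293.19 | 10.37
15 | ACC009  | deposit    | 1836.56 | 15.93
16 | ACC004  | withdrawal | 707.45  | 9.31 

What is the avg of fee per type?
SELECT type, AVG(fee) as result
FROM transactions
GROUP BY type

Result:
  deposit: 10.71
  fee: 6.23
  payment: 10.42
  refund: 12.63
  withdrawal: 14.60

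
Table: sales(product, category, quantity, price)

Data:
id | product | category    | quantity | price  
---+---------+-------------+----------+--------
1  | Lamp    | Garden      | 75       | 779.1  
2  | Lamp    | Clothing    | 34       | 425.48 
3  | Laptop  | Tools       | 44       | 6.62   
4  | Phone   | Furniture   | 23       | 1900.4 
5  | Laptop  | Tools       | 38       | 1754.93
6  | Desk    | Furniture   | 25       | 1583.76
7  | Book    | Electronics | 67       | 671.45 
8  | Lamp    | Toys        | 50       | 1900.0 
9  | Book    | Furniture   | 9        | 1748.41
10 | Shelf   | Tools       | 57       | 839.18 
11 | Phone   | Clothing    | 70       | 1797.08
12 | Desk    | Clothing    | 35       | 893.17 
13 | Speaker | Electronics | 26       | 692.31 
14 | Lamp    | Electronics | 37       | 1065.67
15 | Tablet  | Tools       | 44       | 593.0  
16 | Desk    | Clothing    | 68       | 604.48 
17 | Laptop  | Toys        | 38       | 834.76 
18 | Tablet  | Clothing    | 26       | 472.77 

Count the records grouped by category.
SELECT category, COUNT(*) as count
FROM sales
GROUP BY category

Result:
  Clothing: 5
  Electronics: 3
  Furniture: 3
  Garden: 1
  Tools: 4
  Toys: 2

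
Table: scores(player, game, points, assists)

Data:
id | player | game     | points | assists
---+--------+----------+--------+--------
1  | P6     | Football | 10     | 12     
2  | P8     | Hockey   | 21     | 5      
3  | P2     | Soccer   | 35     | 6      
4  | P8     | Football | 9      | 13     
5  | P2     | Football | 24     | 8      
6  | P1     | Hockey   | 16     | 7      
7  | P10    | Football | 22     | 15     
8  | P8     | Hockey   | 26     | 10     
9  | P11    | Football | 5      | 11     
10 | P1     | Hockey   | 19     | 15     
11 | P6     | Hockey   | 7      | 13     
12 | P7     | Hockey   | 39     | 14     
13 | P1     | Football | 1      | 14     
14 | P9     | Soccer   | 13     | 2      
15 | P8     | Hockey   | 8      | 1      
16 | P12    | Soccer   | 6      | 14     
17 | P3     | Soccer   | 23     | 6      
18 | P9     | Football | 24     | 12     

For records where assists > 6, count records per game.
SELECT game, COUNT(*)
FROM scores
WHERE assists > 6
GROUP BY game

Note: WHERE filters rows before grouping.

Result:
  Football: 7
  Hockey: 5
  Soccer: 1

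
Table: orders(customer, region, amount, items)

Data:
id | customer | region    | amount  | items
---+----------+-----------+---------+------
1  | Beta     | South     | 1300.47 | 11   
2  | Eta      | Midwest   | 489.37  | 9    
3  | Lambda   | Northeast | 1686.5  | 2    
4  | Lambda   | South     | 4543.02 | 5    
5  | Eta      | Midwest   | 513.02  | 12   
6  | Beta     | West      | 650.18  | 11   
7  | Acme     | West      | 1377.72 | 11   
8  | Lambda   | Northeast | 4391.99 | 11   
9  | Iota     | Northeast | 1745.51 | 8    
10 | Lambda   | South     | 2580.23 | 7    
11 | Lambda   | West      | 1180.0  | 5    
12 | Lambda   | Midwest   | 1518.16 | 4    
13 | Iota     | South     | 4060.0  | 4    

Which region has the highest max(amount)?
SELECT region, MAX(amount) as val
FROM orders
GROUP BY region
ORDER BY val DESC
LIMIT 1

Result: South with max(amount) = 4543.02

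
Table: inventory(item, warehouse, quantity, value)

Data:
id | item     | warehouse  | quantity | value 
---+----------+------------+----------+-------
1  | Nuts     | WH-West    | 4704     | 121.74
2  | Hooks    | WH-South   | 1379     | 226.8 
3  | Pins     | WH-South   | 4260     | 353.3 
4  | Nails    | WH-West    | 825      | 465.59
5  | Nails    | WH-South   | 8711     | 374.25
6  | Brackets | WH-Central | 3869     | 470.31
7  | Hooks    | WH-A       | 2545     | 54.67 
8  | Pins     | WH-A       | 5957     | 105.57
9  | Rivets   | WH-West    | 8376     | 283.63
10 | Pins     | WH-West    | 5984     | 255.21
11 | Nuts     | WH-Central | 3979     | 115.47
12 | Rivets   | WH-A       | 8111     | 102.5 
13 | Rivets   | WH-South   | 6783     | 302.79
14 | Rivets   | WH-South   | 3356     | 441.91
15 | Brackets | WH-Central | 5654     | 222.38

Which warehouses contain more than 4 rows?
SELECT warehouse, COUNT(*) as cnt
FROM inventory
GROUP BY warehouse
HAVING COUNT(*) > 4

Result:
  WH-South: 5

Note: HAVING filters groups after aggregation, WHERE filters rows before.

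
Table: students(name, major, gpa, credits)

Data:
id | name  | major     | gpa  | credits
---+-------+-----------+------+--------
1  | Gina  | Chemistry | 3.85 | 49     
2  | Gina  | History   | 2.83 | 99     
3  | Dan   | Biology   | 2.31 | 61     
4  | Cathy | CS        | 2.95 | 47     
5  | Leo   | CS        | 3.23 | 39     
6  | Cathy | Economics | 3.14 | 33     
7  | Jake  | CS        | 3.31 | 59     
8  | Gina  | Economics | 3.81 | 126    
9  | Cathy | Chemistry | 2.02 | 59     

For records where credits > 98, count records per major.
SELECT major, COUNT(*)
FROM students
WHERE credits > 98
GROUP BY major

Note: WHERE filters rows before grouping.

Result:
  Economics: 1
  History: 1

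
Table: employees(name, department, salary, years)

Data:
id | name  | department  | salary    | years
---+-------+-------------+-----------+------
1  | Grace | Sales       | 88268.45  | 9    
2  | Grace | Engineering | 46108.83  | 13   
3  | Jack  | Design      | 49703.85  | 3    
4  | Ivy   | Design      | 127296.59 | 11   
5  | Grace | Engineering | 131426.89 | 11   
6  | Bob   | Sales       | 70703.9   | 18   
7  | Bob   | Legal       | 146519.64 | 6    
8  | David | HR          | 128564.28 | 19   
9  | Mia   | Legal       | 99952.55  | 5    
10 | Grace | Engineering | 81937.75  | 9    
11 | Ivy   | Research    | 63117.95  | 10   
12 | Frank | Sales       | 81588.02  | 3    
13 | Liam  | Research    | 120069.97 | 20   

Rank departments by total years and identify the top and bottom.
SELECT department, SUM(years)
FROM employees
GROUP BY department
ORDER BY SUM(years)

All groups:
  Legal: 11
  Design: 14
  HR: 19
  Research: 30
  Sales: 30
  Engineering: 33

Highest: Engineering (33)
Lowest: Legal (11)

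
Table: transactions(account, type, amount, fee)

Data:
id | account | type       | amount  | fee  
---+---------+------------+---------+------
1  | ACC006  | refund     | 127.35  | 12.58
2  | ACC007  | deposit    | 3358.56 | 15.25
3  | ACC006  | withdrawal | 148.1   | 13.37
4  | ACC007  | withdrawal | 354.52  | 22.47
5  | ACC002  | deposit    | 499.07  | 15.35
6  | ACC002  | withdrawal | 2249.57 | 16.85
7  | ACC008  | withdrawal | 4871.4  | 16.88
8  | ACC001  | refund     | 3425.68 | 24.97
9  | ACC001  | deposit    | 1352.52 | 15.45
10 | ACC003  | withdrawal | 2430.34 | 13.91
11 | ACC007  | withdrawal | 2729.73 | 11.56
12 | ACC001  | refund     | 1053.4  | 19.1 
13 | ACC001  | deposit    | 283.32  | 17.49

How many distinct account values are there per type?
SELECT type, COUNT(DISTINCT account)
FROM transactions
GROUP BY type

Result:
  deposit: 3 distinct
  refund: 2 distinct
  withdrawal: 5 distinct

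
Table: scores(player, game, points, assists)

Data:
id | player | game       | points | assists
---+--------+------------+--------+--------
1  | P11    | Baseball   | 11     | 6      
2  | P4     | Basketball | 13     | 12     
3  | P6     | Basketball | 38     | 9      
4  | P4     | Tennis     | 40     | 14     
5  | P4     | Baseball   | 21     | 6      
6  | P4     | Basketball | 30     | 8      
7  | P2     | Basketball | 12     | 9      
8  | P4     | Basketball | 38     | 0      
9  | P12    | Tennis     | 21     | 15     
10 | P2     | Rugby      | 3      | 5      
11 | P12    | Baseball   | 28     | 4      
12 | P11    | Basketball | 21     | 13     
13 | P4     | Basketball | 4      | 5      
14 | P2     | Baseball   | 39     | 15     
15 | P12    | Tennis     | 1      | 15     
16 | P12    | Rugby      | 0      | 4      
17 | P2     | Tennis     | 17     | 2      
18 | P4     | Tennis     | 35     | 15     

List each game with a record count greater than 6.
SELECT game, COUNT(*) as cnt
FROM scores
GROUP BY game
HAVING COUNT(*) > 6

Result:
  Basketball: 7

Note: HAVING filters groups after aggregation, WHERE filters rows before.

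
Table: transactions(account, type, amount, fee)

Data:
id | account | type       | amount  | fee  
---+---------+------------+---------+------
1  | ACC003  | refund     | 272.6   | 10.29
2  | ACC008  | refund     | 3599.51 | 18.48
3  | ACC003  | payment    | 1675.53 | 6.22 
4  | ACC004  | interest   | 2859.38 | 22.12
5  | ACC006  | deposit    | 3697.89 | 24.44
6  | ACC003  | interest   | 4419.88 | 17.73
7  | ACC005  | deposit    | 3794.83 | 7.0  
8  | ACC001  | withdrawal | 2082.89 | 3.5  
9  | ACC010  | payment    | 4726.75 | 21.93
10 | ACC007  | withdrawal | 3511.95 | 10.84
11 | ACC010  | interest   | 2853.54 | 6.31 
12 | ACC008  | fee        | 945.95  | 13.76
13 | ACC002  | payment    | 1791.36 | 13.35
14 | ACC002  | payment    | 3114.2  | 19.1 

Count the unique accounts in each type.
SELECT type, COUNT(DISTINCT account)
FROM transactions
GROUP BY type

Result:
  deposit: 2 distinct
  fee: 1 distinct
  interest: 3 distinct
  payment: 3 distinct
  refund: 2 distinct
  withdrawal: 2 distinct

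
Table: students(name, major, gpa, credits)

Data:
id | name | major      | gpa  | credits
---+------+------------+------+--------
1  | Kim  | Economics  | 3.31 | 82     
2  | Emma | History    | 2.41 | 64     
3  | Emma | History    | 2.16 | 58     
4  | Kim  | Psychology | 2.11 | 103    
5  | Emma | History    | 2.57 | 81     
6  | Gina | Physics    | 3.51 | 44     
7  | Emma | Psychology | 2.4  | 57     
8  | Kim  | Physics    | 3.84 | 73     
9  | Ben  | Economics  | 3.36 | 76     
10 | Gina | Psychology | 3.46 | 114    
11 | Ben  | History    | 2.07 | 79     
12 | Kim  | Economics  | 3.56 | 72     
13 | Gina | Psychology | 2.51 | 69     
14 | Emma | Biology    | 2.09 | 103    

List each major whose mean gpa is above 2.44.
SELECT major, AVG(gpa)
FROM students
GROUP BY major
HAVING AVG(gpa) > 2.44

Result:
  Economics: avg=3.41
  Physics: avg=3.68
  Psychology: avg=2.62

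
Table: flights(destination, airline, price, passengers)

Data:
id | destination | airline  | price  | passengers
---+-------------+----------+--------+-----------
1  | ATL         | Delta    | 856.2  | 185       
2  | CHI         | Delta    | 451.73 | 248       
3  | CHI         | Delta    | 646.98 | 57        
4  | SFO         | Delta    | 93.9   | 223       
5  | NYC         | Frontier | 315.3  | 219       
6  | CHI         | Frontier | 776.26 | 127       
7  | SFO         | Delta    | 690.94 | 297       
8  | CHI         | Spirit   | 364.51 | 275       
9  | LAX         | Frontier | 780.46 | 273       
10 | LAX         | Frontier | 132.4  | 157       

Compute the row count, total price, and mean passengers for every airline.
SELECT airline,
       COUNT(*) as cnt,
       SUM(price) as total_price,
       AVG(passengers) as avg_passengers
FROM flights
GROUP BY airline

Result:
  Delta: 5 records, 2739.75 total price, 202.00 avg passengers
  Frontier: 4 records, 2004.42 total price, 194.00 avg passengers
  Spirit: 1 records, 364.51 total price, 275.00 avg passengers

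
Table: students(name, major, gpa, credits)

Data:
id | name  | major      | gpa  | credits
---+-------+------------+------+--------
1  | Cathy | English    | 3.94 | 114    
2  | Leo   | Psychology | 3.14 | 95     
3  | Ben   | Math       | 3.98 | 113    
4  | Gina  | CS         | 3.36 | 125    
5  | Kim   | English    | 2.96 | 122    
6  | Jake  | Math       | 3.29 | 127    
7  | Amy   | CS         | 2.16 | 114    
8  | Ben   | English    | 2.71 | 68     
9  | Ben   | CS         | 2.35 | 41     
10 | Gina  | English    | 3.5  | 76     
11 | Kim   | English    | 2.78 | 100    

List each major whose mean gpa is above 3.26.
SELECT major, AVG(gpa)
FROM students
GROUP BY major
HAVING AVG(gpa) > 3.26

Result:
  Math: avg=3.64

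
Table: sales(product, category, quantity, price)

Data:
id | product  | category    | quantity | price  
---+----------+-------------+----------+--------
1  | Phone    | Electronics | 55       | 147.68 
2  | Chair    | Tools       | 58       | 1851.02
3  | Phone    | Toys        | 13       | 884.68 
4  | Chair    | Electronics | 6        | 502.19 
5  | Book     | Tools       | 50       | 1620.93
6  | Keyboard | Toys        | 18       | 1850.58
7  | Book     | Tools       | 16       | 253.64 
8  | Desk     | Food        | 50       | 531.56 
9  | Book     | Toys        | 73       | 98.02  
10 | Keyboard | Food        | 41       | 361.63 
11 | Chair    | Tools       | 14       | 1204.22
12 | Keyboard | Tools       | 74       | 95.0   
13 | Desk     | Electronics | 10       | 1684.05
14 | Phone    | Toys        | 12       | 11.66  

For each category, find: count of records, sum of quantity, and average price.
SELECT category,
       COUNT(*) as cnt,
       SUM(quantity) as total_quantity,
       AVG(price) as avg_price
FROM sales
GROUP BY category

Result:
  Electronics: 3 records, 71 total quantity, 777.97 avg price
  Food: 2 records, 91 total quantity, 446.60 avg price
  Tools: 5 records, 212 total quantity, 1004.96 avg price
  Toys: 4 records, 116 total quantity, 711.24 avg price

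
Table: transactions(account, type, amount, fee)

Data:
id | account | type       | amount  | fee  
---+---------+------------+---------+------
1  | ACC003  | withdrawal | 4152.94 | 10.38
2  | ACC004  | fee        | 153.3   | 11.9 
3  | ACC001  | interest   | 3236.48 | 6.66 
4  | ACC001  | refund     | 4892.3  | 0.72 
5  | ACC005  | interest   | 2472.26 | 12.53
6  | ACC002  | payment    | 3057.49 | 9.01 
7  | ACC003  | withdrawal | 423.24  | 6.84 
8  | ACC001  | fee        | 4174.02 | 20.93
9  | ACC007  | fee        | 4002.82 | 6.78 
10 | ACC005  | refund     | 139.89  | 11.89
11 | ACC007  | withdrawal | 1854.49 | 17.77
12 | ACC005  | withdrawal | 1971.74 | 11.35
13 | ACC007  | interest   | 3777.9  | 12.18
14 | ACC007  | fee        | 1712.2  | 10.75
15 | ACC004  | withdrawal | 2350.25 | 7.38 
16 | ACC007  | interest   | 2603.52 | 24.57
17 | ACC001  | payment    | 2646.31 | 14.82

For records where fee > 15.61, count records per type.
SELECT type, COUNT(*)
FROM transactions
WHERE fee > 15.61
GROUP BY type

Note: WHERE filters rows before grouping.

Result:
  fee: 1
  interest: 1
  withdrawal: 1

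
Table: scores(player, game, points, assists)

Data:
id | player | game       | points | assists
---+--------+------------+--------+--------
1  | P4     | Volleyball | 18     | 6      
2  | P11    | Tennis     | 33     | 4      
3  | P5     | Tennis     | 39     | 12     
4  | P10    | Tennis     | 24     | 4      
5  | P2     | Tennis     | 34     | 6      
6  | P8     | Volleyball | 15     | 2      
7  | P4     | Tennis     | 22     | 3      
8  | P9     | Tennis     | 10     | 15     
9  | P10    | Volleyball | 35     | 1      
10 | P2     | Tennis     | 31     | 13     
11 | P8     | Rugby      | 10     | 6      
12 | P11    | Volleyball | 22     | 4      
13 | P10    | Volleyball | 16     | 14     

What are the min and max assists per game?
SELECT game, MIN(assists), MAX(assists)
FROM scores
GROUP BY game

Result:
  Rugby: min=6, max=6
  Tennis: min=3, max=15
  Volleyball: min=1, max=14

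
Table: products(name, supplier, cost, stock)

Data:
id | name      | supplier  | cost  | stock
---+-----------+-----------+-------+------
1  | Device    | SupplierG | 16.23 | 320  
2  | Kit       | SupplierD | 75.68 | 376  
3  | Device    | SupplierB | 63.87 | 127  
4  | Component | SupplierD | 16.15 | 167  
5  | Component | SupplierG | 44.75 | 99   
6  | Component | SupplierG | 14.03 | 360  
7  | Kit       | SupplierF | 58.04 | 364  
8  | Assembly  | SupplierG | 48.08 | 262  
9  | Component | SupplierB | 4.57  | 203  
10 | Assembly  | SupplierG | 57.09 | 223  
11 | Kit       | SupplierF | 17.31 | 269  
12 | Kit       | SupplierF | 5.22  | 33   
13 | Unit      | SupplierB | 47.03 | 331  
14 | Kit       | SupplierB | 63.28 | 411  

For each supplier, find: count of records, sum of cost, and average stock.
SELECT supplier,
       COUNT(*) as cnt,
       SUM(cost) as total_cost,
       AVG(stock) as avg_stock
FROM products
GROUP BY supplier

Result:
  SupplierB: 4 records, 178.75 total cost, 268.00 avg stock
  SupplierD: 2 records, 91.83 total cost, 271.50 avg stock
  SupplierF: 3 records, 80.57 total cost, 222.00 avg stock
  SupplierG: 5 records, 180.18 total cost, 252.80 avg stock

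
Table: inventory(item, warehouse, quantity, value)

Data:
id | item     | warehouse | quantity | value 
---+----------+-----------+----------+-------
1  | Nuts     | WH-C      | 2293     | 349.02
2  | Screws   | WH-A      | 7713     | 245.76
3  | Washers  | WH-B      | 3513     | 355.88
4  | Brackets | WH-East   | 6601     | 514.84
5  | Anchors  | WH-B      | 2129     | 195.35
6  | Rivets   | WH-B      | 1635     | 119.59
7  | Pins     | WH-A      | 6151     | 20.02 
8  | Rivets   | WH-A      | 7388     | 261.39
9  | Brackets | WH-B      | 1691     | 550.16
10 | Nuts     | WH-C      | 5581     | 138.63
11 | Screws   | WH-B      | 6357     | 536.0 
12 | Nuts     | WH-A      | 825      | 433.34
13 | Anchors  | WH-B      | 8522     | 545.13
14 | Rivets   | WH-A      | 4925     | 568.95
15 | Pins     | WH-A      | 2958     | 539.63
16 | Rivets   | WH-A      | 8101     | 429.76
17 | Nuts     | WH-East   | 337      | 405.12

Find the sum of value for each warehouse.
SELECT warehouse, SUM(value) as result
FROM inventory
GROUP BY warehouse

Result:
  WH-A: 2498.85
  WH-B: 2302.11
  WH-C: 487.65
  WH-East: 919.96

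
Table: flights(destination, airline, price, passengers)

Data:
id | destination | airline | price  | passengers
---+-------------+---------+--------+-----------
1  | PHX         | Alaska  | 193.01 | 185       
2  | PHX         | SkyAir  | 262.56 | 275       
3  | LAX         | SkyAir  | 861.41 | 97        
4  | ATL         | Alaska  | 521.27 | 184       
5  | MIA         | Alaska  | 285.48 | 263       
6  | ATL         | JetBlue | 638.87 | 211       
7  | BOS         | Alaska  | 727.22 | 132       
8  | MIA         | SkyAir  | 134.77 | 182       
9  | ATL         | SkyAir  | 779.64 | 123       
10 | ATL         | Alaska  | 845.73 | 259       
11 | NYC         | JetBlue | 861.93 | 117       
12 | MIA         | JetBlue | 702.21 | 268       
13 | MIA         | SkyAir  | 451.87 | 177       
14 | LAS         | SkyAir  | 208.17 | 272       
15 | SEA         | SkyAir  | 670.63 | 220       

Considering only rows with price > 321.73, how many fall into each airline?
SELECT airline, COUNT(*)
FROM flights
WHERE price > 321.73
GROUP BY airline

Note: WHERE filters rows before grouping.

Result:
  Alaska: 3
  JetBlue: 3
  SkyAir: 4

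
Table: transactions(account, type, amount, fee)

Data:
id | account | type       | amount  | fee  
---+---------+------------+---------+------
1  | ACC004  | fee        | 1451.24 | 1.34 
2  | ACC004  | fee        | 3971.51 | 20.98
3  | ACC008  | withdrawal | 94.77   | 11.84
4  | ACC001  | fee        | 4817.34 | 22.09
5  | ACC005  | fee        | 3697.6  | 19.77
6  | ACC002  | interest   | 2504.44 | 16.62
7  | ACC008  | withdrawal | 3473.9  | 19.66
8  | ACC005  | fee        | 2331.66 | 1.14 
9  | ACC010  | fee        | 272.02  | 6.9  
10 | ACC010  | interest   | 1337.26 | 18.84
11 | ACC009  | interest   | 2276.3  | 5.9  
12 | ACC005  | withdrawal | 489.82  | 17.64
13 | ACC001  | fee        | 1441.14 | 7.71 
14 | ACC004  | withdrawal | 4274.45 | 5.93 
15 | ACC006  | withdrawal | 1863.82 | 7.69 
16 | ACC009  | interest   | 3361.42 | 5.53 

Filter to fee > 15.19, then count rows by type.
SELECT type, COUNT(*)
FROM transactions
WHERE fee > 15.19
GROUP BY type

Note: WHERE filters rows before grouping.

Result:
  fee: 3
  interest: 2
  withdrawal: 2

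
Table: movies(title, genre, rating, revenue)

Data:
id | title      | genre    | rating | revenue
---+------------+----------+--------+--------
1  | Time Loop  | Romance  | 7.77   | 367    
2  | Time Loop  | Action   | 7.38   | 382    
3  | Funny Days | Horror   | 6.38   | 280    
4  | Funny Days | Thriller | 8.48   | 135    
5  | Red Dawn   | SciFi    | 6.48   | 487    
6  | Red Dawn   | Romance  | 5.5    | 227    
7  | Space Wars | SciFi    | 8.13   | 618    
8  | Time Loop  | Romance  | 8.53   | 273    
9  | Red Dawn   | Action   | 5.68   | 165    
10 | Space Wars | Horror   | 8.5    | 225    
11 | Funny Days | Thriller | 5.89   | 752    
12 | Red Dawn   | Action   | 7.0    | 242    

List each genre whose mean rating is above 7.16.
SELECT genre, AVG(rating)
FROM movies
GROUP BY genre
HAVING AVG(rating) > 7.16

Result:
  Horror: avg=7.44
  Romance: avg=7.27
  SciFi: avg=7.31
  Thriller: avg=7.19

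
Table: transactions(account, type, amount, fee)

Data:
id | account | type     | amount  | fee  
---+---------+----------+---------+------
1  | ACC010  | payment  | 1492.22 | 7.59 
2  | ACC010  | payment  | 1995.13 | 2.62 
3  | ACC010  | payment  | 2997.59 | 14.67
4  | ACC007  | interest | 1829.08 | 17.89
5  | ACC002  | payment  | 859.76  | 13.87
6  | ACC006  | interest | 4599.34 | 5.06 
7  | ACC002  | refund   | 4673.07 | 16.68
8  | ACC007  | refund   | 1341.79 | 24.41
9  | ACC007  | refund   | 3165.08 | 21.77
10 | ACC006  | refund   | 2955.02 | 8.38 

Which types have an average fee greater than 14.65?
SELECT type, AVG(fee)
FROM transactions
GROUP BY type
HAVING AVG(fee) > 14.65

Result:
  refund: avg=17.81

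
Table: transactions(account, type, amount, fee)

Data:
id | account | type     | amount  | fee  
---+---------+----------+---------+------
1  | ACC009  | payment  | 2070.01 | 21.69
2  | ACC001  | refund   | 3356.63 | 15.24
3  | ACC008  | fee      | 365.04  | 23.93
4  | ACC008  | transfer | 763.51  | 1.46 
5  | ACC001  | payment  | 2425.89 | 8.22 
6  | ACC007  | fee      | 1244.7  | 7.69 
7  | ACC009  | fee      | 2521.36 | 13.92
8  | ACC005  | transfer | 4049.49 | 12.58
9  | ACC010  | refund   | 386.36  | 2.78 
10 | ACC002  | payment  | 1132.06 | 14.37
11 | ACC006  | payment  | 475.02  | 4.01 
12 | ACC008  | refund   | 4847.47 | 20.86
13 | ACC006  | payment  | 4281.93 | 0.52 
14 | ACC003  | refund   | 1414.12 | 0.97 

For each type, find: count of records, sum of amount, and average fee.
SELECT type,
       COUNT(*) as cnt,
       SUM(amount) as total_amount,
       AVG(fee) as avg_fee
FROM transactions
GROUP BY type

Result:
  fee: 3 records, 4131.10 total amount, 15.18 avg fee
  payment: 5 records, 10384.91 total amount, 9.76 avg fee
  refund: 4 records, 10004.58 total amount, 9.96 avg fee
  transfer: 2 records, 4813.00 total amount, 7.02 avg fee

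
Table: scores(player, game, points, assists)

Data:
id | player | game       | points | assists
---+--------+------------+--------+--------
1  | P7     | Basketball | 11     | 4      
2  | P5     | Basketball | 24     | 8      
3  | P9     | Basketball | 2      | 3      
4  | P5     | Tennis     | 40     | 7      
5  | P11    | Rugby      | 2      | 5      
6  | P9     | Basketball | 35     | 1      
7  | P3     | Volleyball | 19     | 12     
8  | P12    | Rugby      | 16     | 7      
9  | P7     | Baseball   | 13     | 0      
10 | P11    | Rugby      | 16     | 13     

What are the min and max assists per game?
SELECT game, MIN(assists), MAX(assists)
FROM scores
GROUP BY game

Result:
  Baseball: min=0, max=0
  Basketball: min=1, max=8
  Rugby: min=5, max=13
  Tennis: min=7, max=7
  Volleyball: min=12, max=12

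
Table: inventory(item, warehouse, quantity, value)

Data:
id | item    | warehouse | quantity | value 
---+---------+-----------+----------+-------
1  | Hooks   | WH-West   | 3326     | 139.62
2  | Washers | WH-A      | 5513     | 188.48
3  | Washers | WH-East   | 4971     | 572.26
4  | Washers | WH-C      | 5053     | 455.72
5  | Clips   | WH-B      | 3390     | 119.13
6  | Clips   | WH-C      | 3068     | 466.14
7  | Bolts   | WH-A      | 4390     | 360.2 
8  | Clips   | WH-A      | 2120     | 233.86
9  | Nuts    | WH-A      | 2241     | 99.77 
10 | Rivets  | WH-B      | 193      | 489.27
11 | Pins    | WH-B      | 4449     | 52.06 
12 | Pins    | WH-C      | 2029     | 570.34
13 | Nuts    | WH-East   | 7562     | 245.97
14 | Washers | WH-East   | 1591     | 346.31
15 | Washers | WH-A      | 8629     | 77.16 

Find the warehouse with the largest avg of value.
SELECT warehouse, AVG(value) as val
FROM inventory
GROUP BY warehouse
ORDER BY val DESC
LIMIT 1

Result: WH-C with avg(value) = 497.40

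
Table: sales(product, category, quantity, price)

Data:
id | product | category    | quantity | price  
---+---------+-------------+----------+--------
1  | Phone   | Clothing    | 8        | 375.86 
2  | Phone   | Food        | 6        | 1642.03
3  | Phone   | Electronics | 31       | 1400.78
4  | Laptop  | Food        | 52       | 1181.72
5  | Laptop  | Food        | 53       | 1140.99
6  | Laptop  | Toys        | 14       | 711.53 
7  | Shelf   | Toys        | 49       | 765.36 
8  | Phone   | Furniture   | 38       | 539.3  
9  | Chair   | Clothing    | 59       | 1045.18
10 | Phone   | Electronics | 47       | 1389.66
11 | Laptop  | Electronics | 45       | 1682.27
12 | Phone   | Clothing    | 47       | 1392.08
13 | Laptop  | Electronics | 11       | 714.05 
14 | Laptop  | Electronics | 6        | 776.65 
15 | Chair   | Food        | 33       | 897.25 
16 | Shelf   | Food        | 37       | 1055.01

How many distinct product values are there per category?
SELECT category, COUNT(DISTINCT product)
FROM sales
GROUP BY category

Result:
  Clothing: 2 distinct
  Electronics: 2 distinct
  Food: 4 distinct
  Furniture: 1 distinct
  Toys: 2 distinct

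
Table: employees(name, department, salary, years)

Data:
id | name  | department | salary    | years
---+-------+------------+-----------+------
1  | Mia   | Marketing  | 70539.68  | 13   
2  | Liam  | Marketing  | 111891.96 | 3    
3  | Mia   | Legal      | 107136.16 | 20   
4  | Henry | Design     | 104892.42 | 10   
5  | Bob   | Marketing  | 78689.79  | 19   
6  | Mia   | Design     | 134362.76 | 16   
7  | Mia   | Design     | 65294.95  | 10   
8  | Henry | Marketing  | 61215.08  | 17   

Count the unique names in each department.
SELECT department, COUNT(DISTINCT name)
FROM employees
GROUP BY department

Result:
  Design: 2 distinct
  Legal: 1 distinct
  Marketing: 4 distinct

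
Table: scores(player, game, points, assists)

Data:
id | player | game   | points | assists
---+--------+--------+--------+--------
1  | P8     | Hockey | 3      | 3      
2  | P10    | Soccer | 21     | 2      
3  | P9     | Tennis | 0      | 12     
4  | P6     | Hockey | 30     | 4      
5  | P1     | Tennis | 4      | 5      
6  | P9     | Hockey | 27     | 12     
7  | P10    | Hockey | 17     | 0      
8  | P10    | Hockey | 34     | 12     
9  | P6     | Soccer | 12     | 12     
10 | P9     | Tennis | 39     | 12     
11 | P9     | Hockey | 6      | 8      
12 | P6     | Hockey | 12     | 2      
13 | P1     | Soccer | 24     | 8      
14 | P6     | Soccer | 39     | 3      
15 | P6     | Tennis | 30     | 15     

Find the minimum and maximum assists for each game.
SELECT game, MIN(assists), MAX(assists)
FROM scores
GROUP BY game

Result:
  Hockey: min=0, max=12
  Soccer: min=2, max=12
  Tennis: min=5, max=15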